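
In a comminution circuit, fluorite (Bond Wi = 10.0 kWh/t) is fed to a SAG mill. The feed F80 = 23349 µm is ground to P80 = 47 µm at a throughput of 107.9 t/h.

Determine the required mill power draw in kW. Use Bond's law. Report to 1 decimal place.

P = 1503.3 kW

W = 10 Wi (P80^-0.5 − F80^-0.5)
W = 10·10.0·(1/√47 − 1/√23349) = 10·10.0·(0.139321) = 13.9321 kWh/t
Mill draw = 13.9321 × 107.9 = 1503.3 kW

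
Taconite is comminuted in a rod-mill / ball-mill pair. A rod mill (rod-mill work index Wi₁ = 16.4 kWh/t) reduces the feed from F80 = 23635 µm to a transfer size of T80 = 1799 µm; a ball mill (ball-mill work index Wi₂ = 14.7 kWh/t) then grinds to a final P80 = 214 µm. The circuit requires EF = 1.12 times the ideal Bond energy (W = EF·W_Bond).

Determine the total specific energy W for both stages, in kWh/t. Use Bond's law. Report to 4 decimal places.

W = 10.5087 kWh/t

Bond: W = 10·Wi·(1/√P80 − 1/√F80)
Stage 1 (23635→1799 µm, Wi₁=16.4): W₁ = 10·16.4·(0.023577 − 0.006505) = 2.7998 kWh/t
Stage 2 (1799→214 µm, Wi₂=14.7): W₂ = 10·14.7·(0.068359 − 0.023577) = 6.5829 kWh/t
W = W₁ + W₂ = 2.7998 + 6.5829 = 9.3828 kWh/t
W_actual = 1.12 × 9.3828 = 10.5087 kWh/t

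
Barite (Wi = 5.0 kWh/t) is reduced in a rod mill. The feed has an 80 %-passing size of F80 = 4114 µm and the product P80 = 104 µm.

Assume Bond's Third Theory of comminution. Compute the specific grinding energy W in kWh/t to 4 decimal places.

W = 4.1234 kWh/t

W = 10 Wi (1/√P80 − 1/√F80)  [Bond]
1/√104 = 0.098058;  1/√4114 = 0.015591
W = 10·5.0·(0.098058 − 0.015591) = 4.1234 kWh/t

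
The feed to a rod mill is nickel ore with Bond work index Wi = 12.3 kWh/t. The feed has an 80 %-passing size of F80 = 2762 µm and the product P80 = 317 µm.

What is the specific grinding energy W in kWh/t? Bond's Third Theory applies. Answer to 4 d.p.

W = 4.5680 kWh/t

W = 10·Wi·[P80^(−½) − F80^(−½)]
1/√317 = 0.056166;  1/√2762 = 0.019028
W = 10·12.3·(0.056166 − 0.019028) = 4.5680 kWh/t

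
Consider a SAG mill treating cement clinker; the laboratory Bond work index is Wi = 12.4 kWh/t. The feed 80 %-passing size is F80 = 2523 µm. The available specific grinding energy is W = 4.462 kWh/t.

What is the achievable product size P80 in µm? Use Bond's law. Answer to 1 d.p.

P80 = 320.1 µm

Bond: W = 10·Wi·(1/√P80 − 1/√F80)
P80^-0.5 = F80^-0.5 + W/(10 Wi)
  = 4.4620/(10·12.4) + 1/√2523 = 0.035984 + 0.019909 = 0.055893
P80 = (1/0.055893)² = 17.8915² = 320.11 µm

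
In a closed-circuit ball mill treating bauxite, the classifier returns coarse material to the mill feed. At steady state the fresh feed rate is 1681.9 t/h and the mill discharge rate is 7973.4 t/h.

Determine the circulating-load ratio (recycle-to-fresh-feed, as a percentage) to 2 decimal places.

CL = 374.07 %

Mill node: discharge = fresh + recycle.
R = M − F = 7973.4 − 1681.9 = 6291.5 t/h
CL = 100·R/F = 100·6291.5/1681.9 = 374.07 %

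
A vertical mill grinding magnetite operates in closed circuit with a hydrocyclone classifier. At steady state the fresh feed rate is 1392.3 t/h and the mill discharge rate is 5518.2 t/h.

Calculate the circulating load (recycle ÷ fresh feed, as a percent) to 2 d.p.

CL = 296.34 %

Discharge = new feed + return, hence
R = M − F = 5518.2 − 1392.3 = 4125.9 t/h
CL = 100·R/F = 100·4125.9/1392.3 = 296.34 %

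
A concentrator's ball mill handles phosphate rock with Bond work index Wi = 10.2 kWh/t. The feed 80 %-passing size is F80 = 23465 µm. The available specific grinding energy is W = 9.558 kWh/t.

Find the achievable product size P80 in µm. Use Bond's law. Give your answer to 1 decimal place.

P80 = 99.5 µm

W = 10 Wi (P80^-0.5 − F80^-0.5)
P80^-0.5 = F80^-0.5 + W/(10 Wi)
  = 9.5580/(10·10.2) + 1/√23465 = 0.093706 + 0.006528 = 0.100234
P80 = (1/0.100234)² = 9.9767² = 99.53 µm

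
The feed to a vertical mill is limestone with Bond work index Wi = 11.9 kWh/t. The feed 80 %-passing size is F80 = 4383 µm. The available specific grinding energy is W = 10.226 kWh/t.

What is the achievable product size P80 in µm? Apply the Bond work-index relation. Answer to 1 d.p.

W = 10·Wi·(P80^(-½) − F80^(-½))
⇒ 1/√P80 = W/(10·Wi) + 1/√F80
  = 10.2260/(10·11.9) + 1/√4383 = 0.085933 + 0.015105 = 0.101038
P80 = (1/0.101038)² = 9.8973² = 97.96 µm

P80 = 98.0 µm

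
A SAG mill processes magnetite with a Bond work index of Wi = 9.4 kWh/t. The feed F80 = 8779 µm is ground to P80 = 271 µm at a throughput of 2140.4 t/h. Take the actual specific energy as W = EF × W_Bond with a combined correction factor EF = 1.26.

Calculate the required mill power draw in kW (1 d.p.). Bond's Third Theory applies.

P = 12693.9 kW

Bond: W = 10·Wi·(1/√P80 − 1/√F80)
W = 10·9.4·(1/√271 − 1/√8779) = 10·9.4·(0.050073) = 4.7069 kWh/t
W_actual = 1.26 × 4.7069 = 5.9306 kWh/t
P = W·T = 5.9306·2140.4 = 12693.9 kW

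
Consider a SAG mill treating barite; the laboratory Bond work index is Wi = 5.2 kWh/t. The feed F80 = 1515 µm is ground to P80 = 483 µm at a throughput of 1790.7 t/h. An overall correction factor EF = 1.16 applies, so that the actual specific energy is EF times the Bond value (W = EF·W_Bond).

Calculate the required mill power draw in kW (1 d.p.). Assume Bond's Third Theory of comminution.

P = 2139.8 kW

W = 10·Wi·(P80^(-½) − F80^(-½))
W = 10·5.2·(1/√483 − 1/√1515) = 10·5.2·(0.019810) = 1.0301 kWh/t
With EF = 1.16: W = 1.0301·1.16 = 1.1949 kWh/t
P_mill = W·ṁ = 1.1949·1790.7 = 2139.8 kW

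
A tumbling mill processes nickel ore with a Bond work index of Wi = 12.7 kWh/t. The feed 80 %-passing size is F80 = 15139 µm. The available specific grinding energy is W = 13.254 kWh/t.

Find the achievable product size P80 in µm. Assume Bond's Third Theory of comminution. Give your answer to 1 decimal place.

P80 = 79.0 µm

W = 10·Wi·(P80^(-½) − F80^(-½))
⇒ 1/√P80 = W/(10 Wi) + 1/√F80
  = 13.2540/(10·12.7) + 1/√15139 = 0.104362 + 0.008127 = 0.112490
P80 = (1/0.112490)² = 8.8897² = 79.03 µm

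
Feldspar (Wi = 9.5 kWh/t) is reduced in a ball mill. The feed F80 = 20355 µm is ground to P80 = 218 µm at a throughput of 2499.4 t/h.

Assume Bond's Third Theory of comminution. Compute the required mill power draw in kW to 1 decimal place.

W = 10 Wi (P80^-0.5 − F80^-0.5)
W = 10·9.5·(1/√218 − 1/√20355) = 10·9.5·(0.060719) = 5.7683 kWh/t
P = W·T = 5.7683·2499.4 = 14417.4 kW

P = 14417.4 kW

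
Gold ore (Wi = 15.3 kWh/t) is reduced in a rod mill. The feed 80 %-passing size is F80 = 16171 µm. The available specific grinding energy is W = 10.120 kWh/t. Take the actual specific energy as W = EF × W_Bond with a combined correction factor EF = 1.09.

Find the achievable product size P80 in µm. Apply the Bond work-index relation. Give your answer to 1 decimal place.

P80 = 212.8 µm

W = 10·Wi·[P80^(−½) − F80^(−½)]
W_Bond = W / EF = 10.120 / 1.09 = 9.2844 kWh/t
⇒ 1/√P80 = W_Bond/(10 Wi) + 1/√F80
  = 9.2844/(10·15.3) + 1/√16171 = 0.060682 + 0.007864 = 0.068546
P80 = (1/0.068546)² = 14.5887² = 212.83 µm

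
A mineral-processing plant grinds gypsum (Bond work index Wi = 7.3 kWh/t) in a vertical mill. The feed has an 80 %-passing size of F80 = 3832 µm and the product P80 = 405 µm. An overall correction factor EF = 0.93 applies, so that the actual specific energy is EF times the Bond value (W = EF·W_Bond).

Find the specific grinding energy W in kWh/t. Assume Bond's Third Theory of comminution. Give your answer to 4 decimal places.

W = 10 Wi / √P80 − 10 Wi / √F80
1/√405 = 0.049690;  1/√3832 = 0.016154
W = 10·7.3·(0.049690 − 0.016154) = 2.4481 kWh/t
W_actual = 0.93 × 2.4481 = 2.2768 kWh/t

W = 2.2768 kWh/t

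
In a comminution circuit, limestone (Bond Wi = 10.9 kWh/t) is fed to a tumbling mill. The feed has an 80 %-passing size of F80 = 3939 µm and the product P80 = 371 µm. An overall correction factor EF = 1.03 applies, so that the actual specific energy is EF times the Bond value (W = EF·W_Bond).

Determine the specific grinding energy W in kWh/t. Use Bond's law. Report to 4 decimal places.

W = 4.0399 kWh/t

Bond: W = 10·Wi·(1/√P80 − 1/√F80)
1/√371 = 0.051917;  1/√3939 = 0.015933
W = 10·10.9·(0.051917 − 0.015933) = 3.9223 kWh/t
W_actual = 1.03 × 3.9223 = 4.0399 kWh/t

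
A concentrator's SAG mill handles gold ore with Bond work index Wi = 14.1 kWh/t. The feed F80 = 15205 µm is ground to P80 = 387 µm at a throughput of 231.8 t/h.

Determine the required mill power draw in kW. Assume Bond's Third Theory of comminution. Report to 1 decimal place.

W = 10·Wi·[P80^(−½) − F80^(−½)]
W = 10·14.1·(1/√387 − 1/√15205) = 10·14.1·(0.042723) = 6.0240 kWh/t
P = W·T = 6.0240·231.8 = 1396.4 kW

P = 1396.4 kW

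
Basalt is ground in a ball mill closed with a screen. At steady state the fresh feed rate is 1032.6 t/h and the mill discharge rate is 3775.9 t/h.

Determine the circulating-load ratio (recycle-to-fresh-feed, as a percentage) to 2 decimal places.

Mill node: discharge = fresh + recycle.
R = M − F = 3775.9 − 1032.6 = 2743.3 t/h
CL = 100·R/F = 100·2743.3/1032.6 = 265.67 %

CL = 265.67 %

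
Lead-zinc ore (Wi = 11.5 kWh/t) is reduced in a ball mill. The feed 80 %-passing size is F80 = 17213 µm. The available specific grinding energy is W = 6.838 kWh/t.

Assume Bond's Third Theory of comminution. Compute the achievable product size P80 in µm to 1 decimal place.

W = 10 Wi / √P80 − 10 Wi / √F80
1/√P80 = 1/√F80 + W/(10·Wi)
  = 6.8380/(10·11.5) + 1/√17213 = 0.059461 + 0.007622 = 0.067083
P80 = (1/0.067083)² = 14.9069² = 222.22 µm

P80 = 222.2 µm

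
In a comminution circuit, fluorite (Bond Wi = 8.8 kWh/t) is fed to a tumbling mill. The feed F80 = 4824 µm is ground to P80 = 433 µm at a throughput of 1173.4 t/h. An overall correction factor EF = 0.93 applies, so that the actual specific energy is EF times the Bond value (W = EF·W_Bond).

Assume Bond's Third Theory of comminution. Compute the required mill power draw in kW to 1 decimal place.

P = 3232.3 kW

W = 10 Wi (1/√P80 − 1/√F80)  [Bond]
W = 10·8.8·(1/√433 − 1/√4824) = 10·8.8·(0.033659) = 2.9620 kWh/t
W_actual = 0.93 × 2.9620 = 2.7547 kWh/t
P = W·T = 2.7547·1173.4 = 3232.3 kW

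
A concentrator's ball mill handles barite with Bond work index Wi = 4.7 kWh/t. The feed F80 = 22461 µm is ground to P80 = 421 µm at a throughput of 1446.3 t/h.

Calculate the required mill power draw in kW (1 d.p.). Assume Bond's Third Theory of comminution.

W_Bond = 10·Wi·(1/√P₈₀ − 1/√F₈₀)
W = 10·4.7·(1/√421 − 1/√22461) = 10·4.7·(0.042065) = 1.9770 kWh/t
Power = W × throughput = 1.9770 kWh/t × 1446.3 t/h = 2859.4 kW

P = 2859.4 kW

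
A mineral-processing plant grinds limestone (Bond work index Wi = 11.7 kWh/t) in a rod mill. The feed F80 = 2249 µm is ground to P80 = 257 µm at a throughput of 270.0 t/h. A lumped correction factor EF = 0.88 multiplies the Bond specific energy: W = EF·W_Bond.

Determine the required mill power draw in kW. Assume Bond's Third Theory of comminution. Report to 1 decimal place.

Bond: W = 10·Wi·(1/√P80 − 1/√F80)
W = 10·11.7·(1/√257 − 1/√2249) = 10·11.7·(0.041292) = 4.8311 kWh/t
Apply correction: 4.8311 × 0.88 = 4.2514 kWh/t
P_mill = W·ṁ = 4.2514·270.0 = 1147.9 kW

P = 1147.9 kW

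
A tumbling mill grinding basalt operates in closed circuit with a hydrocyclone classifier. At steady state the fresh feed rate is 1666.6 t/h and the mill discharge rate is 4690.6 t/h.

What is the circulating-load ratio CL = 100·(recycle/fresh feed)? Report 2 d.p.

Steady state: M = F + R.
R = M − F = 4690.6 − 1666.6 = 3024.0 t/h
CL = 100·R/F = 100·3024.0/1666.6 = 181.45 %

CL = 181.45 %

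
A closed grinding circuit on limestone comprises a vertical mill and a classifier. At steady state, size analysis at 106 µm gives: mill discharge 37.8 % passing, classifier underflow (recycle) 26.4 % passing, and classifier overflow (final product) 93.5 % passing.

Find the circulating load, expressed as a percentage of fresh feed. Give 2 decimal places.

Classifier node, passing 106 µm:
Fd + Rd = Ru + Fo ⇒ R/F = (o−d)/(d−u)
r = (93.5 − 37.8)/(37.8 − 26.4) = 55.7/11.4 = 4.8860
CL = 100·r = 488.60 %

CL = 488.60 %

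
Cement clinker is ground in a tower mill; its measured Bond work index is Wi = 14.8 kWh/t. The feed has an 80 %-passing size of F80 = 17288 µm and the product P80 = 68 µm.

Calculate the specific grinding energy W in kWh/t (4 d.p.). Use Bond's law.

W = 16.8220 kWh/t

W = 10·Wi·(P80^(-½) − F80^(-½))
1/√68 = 0.121268;  1/√17288 = 0.007605
W = 10·14.8·(0.121268 − 0.007605) = 16.8220 kWh/t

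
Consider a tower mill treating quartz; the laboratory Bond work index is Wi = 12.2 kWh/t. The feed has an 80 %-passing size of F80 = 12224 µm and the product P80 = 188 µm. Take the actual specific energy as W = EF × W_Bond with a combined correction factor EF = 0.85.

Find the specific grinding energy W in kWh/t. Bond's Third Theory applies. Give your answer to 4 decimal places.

W = 6.6252 kWh/t

W_Bond = 10·Wi·(1/√P₈₀ − 1/√F₈₀)
1/√188 = 0.072932;  1/√12224 = 0.009045
W = 10·12.2·(0.072932 − 0.009045) = 7.7943 kWh/t
W_actual = 0.85 × 7.7943 = 6.6252 kWh/t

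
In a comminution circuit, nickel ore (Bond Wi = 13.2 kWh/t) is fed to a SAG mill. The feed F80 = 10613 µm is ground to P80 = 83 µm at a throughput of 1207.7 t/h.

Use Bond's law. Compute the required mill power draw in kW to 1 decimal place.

P = 15950.8 kW

W_Bond = 10·Wi·(1/√P₈₀ − 1/√F₈₀)
W = 10·13.2·(1/√83 − 1/√10613) = 10·13.2·(0.100057) = 13.2076 kWh/t
P = W·T = 13.2076·1207.7 = 15950.8 kW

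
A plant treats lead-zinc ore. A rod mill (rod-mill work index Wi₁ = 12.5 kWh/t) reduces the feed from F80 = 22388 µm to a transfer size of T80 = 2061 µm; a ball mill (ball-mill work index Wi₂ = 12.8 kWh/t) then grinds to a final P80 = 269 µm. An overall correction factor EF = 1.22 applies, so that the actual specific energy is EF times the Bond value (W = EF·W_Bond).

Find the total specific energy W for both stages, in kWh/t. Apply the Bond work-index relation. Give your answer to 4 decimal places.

W = 8.4214 kWh/t

Bond:  W = 10 Wi (1/√P − 1/√F)
Stage 1 (22388→2061 µm, Wi₁=12.5): W₁ = 10·12.5·(0.022027 − 0.006683) = 1.9180 kWh/t
Stage 2 (2061→269 µm, Wi₂=12.8): W₂ = 10·12.8·(0.060971 − 0.022027) = 4.9848 kWh/t
W = W₁ + W₂ = 1.9180 + 4.9848 = 6.9028 kWh/t
Apply correction: 6.9028 × 1.22 = 8.4214 kWh/t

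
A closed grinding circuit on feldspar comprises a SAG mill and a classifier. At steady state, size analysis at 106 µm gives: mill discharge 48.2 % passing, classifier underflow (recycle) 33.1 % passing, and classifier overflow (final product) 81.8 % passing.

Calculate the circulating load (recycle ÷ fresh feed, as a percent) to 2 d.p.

Mass balance on the −106 µm fraction:
r = (o − d)/(d − u)
r = (81.8 − 48.2)/(48.2 − 33.1) = 33.6/15.1 = 2.2252
CL = 100·r = 222.52 %

CL = 222.52 %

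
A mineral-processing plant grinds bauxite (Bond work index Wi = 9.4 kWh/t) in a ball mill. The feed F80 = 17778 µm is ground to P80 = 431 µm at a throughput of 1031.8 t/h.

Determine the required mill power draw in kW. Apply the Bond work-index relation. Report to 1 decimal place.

P = 3944.4 kW

Bond: W = 10·Wi·(1/√P80 − 1/√F80)
W = 10·9.4·(1/√431 − 1/√17778) = 10·9.4·(0.040668) = 3.8228 kWh/t
P_mill = W·ṁ = 3.8228·1031.8 = 3944.4 kW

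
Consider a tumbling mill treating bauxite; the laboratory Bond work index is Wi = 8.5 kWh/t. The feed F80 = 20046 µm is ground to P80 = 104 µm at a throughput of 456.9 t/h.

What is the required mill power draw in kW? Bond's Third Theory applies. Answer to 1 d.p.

P = 3533.9 kW

W_Bond = 10·Wi·(1/√P₈₀ − 1/√F₈₀)
W = 10·8.5·(1/√104 − 1/√20046) = 10·8.5·(0.090995) = 7.7346 kWh/t
P_mill = W·ṁ = 7.7346·456.9 = 3533.9 kW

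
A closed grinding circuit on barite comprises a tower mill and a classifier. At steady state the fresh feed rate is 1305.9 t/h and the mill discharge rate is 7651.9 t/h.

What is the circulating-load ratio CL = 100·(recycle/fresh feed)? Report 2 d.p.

CL = 485.95 %

Discharge = new feed + return, hence
R = M − F = 7651.9 − 1305.9 = 6346.0 t/h
CL = 100·R/F = 100·6346.0/1305.9 = 485.95 %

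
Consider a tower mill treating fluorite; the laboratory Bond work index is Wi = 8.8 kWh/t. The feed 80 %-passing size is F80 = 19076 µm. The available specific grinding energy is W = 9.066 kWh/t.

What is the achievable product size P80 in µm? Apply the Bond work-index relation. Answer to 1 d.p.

W = 10·Wi·[P80^(−½) − F80^(−½)]
P80^(−½) = W/(10 Wi) + F80^(−½)
  = 9.0660/(10·8.8) + 1/√19076 = 0.103023 + 0.007240 = 0.110263
P80 = (1/0.110263)² = 9.0692² = 82.25 µm

P80 = 82.3 µm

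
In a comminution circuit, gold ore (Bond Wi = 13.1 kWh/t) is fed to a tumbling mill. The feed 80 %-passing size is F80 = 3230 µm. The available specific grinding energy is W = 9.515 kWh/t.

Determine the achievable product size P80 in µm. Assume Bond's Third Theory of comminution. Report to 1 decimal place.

P80 = 122.8 µm

W = 10 Wi / √P80 − 10 Wi / √F80
⇒ 1/√P80 = W/(10·Wi) + 1/√F80
  = 9.5150/(10·13.1) + 1/√3230 = 0.072634 + 0.017595 = 0.090229
P80 = (1/0.090229)² = 11.0829² = 122.83 µm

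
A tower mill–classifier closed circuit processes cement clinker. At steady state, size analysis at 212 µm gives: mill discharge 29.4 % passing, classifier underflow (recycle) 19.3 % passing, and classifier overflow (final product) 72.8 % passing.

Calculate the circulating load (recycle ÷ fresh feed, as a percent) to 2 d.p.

Balance %-passing 212 µm (r = R/F):
(1+r)d = ru + o → r = (o−d)/(d−u)
r = (72.8 − 29.4)/(29.4 − 19.3) = 43.4/10.1 = 4.2970
CL = 100·r = 429.70 %

CL = 429.70 %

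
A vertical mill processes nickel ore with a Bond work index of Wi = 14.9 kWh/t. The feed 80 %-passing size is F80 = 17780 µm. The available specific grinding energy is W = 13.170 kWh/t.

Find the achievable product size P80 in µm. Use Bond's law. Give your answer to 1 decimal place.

P80 = 108.8 µm

Bond:  W = 10 Wi (1/√P − 1/√F)
1/√P80 = 1/√F80 + W/(10·Wi)
  = 13.1700/(10·14.9) + 1/√17780 = 0.088389 + 0.007500 = 0.095889
P80 = (1/0.095889)² = 10.4287² = 108.76 µm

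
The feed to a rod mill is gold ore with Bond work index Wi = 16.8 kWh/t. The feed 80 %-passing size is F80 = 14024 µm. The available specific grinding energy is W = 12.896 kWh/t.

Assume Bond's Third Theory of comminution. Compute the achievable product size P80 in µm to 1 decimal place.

P80 = 137.7 µm

W = 10·Wi·[P80^(−½) − F80^(−½)]
1/√P80 = 1/√F80 + W/(10·Wi)
  = 12.8960/(10·16.8) + 1/√14024 = 0.076762 + 0.008444 = 0.085206
P80 = (1/0.085206)² = 11.7362² = 137.74 µm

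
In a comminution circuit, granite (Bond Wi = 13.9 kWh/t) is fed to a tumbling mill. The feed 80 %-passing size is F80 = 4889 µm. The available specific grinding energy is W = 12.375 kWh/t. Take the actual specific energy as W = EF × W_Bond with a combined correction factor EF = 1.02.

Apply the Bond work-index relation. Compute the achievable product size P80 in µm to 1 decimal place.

W = 10 Wi / √P80 − 10 Wi / √F80
W_Bond = W / EF = 12.375 / 1.02 = 12.1324 kWh/t
⇒ 1/√P80 = W_Bond/(10 Wi) + 1/√F80
  = 12.1324/(10·13.9) + 1/√4889 = 0.087283 + 0.014302 = 0.101585
P80 = (1/0.101585)² = 9.8440² = 96.90 µm

P80 = 96.9 µm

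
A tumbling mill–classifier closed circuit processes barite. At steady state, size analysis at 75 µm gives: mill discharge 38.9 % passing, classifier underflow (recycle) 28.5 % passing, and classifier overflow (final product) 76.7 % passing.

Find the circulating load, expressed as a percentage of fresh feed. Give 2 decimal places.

CL = 363.46 %

Mass balance on the −75 µm fraction:
(1+r)·d = r·u + o ⇒ r = (o−d)/(d−u)
r = (76.7 − 38.9)/(38.9 − 28.5) = 37.8/10.4 = 3.6346
CL = 100·r = 363.46 %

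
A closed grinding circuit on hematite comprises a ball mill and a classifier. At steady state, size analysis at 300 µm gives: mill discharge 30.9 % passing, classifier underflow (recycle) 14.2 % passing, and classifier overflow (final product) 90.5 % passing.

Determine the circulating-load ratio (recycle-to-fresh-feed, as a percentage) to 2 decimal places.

Balance %-passing 300 µm (r = R/F):
Fd + Rd = Ru + Fo ⇒ R/F = (o−d)/(d−u)
r = (90.5 − 30.9)/(30.9 − 14.2) = 59.6/16.7 = 3.5689
CL = 100·r = 356.89 %

CL = 356.89 %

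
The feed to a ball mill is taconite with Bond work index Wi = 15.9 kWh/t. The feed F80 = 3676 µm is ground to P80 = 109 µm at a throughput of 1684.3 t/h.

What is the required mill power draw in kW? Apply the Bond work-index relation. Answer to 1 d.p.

Bond:  W = 10 Wi (1/√P − 1/√F)
W = 10·15.9·(1/√109 − 1/√3676) = 10·15.9·(0.079289) = 12.6070 kWh/t
Power = W × throughput = 12.6070 kWh/t × 1684.3 t/h = 21233.9 kW

P = 21233.9 kW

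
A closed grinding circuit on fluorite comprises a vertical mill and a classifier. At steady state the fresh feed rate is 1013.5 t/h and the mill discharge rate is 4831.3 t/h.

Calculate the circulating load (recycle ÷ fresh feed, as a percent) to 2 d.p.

Steady state: M = F + R.
R = M − F = 4831.3 − 1013.5 = 3817.8 t/h
CL = 100·R/F = 100·3817.8/1013.5 = 376.69 %

CL = 376.69 %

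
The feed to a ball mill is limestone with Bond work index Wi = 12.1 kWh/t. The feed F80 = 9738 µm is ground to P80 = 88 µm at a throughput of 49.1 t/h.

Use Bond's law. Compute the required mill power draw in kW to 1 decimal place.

W_Bond = 10·Wi·(1/√P₈₀ − 1/√F₈₀)
W = 10·12.1·(1/√88 − 1/√9738) = 10·12.1·(0.096467) = 11.6725 kWh/t
P_mill = W·ṁ = 11.6725·49.1 = 573.1 kW

P = 573.1 kW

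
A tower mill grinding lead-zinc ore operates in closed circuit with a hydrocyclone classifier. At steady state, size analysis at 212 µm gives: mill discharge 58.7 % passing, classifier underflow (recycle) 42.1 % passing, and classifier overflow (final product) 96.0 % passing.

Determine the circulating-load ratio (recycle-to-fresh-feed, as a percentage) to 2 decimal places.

CL = 224.70 %

Let r = R/F. Size balance at 212 µm:
r = (o − d)/(d − u)
r = (96.0 − 58.7)/(58.7 − 42.1) = 37.3/16.6 = 2.2470
CL = 100·r = 224.70 %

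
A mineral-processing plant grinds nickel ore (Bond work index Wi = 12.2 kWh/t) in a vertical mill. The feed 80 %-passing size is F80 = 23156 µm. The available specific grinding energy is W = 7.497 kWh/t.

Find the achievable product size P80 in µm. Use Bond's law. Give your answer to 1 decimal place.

P80 = 216.1 µm

Bond:  W = 10 Wi (1/√P − 1/√F)
⇒ 1/√P80 = W/(10 Wi) + 1/√F80
  = 7.4970/(10·12.2) + 1/√23156 = 0.061451 + 0.006572 = 0.068022
P80 = (1/0.068022)² = 14.7010² = 216.12 µm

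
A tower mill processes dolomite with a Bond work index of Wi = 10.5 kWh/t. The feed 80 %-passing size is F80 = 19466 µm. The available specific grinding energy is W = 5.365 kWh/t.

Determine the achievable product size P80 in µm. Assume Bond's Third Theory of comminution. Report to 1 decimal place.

W = 10·Wi·(P80^(-½) − F80^(-½))
P80^(−½) = W/(10 Wi) + F80^(−½)
  = 5.3650/(10·10.5) + 1/√19466 = 0.051095 + 0.007167 = 0.058263
P80 = (1/0.058263)² = 17.1637² = 294.59 µm

P80 = 294.6 µm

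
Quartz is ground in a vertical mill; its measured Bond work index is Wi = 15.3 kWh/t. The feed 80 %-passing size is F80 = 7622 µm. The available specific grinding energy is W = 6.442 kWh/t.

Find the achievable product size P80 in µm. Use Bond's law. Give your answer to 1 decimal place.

P80 = 348.6 µm

W = 10·Wi·(P80^(-½) − F80^(-½))
P80^(−½) = W/(10 Wi) + F80^(−½)
  = 6.4420/(10·15.3) + 1/√7622 = 0.042105 + 0.011454 = 0.053559
P80 = (1/0.053559)² = 18.6711² = 348.61 µm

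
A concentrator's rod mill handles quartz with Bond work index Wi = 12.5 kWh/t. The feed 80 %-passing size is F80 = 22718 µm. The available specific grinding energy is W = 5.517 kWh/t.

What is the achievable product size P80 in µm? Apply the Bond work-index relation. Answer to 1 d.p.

P80 = 387.9 µm

W = 10·Wi·(P80^(-½) − F80^(-½))
P80^(−½) = W/(10 Wi) + F80^(−½)
  = 5.5170/(10·12.5) + 1/√22718 = 0.044136 + 0.006635 = 0.050771
P80 = (1/0.050771)² = 19.6964² = 387.95 µm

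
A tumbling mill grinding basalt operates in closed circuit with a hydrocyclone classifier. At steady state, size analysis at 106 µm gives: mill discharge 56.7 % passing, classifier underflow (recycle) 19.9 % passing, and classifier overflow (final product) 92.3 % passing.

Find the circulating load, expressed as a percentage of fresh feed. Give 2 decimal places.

CL = 96.74 %

Balance %-passing 106 µm (r = R/F):
Fd + Rd = Ru + Fo ⇒ R/F = (o−d)/(d−u)
r = (92.3 − 56.7)/(56.7 − 19.9) = 35.6/36.8 = 0.9674
CL = 100·r = 96.74 %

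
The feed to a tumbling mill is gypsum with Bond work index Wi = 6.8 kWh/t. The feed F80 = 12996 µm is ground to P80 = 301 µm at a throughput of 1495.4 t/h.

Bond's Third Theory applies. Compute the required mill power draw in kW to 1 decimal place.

W = 10·Wi·(P80^(-½) − F80^(-½))
W = 10·6.8·(1/√301 − 1/√12996) = 10·6.8·(0.048867) = 3.3230 kWh/t
Mill draw = 3.3230 × 1495.4 = 4969.2 kW

P = 4969.2 kW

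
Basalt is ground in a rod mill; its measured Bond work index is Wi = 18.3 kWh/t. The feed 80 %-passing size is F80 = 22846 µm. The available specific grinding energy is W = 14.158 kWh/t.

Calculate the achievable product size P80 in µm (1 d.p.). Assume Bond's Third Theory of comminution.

P80 = 141.8 µm

W = 10 Wi (1/√P80 − 1/√F80)  [Bond]
⇒ 1/√P80 = W/(10 Wi) + 1/√F80
  = 14.1580/(10·18.3) + 1/√22846 = 0.077366 + 0.006616 = 0.083982
P80 = (1/0.083982)² = 11.9073² = 141.78 µm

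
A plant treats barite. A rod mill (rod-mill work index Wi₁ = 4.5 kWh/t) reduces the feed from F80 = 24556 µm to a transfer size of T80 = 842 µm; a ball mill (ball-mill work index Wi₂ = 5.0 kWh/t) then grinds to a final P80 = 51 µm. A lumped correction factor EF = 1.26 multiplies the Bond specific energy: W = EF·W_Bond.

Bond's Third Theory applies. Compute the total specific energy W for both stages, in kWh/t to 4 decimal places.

Bond: W = 10·Wi·(1/√P80 − 1/√F80)
Stage 1 (24556→842 µm, Wi₁=4.5): W₁ = 10·4.5·(0.034462 − 0.006381) = 1.2636 kWh/t
Stage 2 (842→51 µm, Wi₂=5.0): W₂ = 10·5.0·(0.140028 − 0.034462) = 5.2783 kWh/t
W = W₁ + W₂ = 1.2636 + 5.2783 = 6.5419 kWh/t
Corrected W = EF·W_Bond = 1.26·6.5419 = 8.2428 kWh/t

W = 8.2428 kWh/t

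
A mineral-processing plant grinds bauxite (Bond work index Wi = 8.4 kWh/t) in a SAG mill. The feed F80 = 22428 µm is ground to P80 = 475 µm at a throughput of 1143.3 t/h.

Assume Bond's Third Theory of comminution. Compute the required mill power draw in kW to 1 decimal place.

P = 3765.2 kW

W = 10 Wi / √P80 − 10 Wi / √F80
W = 10·8.4·(1/√475 − 1/√22428) = 10·8.4·(0.039206) = 3.2933 kWh/t
Mill draw = 3.2933 × 1143.3 = 3765.2 kW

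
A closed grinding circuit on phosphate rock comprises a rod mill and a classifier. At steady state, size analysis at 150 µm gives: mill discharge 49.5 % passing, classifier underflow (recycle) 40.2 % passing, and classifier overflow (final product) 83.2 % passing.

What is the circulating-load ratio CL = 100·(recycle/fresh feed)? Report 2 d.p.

CL = 362.37 %

Classifier node, passing 150 µm:
(1+r)d = ru + o → r = (o−d)/(d−u)
r = (83.2 − 49.5)/(49.5 − 40.2) = 33.7/9.3 = 3.6237
CL = 100·r = 362.37 %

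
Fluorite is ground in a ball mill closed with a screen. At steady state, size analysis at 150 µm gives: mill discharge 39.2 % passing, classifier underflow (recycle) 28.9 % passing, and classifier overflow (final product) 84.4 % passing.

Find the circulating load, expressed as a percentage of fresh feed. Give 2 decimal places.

Two-product formula at 150 µm:
d + r·d = r·u + o → r(d−u) = o−d
r = (84.4 − 39.2)/(39.2 − 28.9) = 45.2/10.3 = 4.3883
CL = 100·r = 438.83 %

CL = 438.83 %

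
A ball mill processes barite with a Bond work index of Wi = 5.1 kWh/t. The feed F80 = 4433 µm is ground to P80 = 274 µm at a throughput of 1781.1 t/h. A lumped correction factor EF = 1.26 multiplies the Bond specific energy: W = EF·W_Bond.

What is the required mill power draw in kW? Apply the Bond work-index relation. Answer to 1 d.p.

W = 10 Wi (P80^-0.5 − F80^-0.5)
W = 10·5.1·(1/√274 − 1/√4433) = 10·5.1·(0.045393) = 2.3150 kWh/t
Corrected W = EF·W_Bond = 1.26·2.3150 = 2.9169 kWh/t
P_mill = W·ṁ = 2.9169·1781.1 = 5195.4 kW

P = 5195.4 kW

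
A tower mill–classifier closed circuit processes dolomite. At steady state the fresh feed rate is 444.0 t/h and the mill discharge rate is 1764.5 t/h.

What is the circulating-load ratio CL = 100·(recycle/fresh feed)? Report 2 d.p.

CL = 297.41 %

M = F + R at steady state, so:
R = M − F = 1764.5 − 444.0 = 1320.5 t/h
CL = 100·R/F = 100·1320.5/444.0 = 297.41 %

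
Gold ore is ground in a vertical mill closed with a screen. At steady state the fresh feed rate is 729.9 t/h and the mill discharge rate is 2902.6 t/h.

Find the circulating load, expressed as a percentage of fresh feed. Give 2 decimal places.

CL = 297.67 %

Mill node: discharge = fresh + recycle.
R = M − F = 2902.6 − 729.9 = 2172.7 t/h
CL = 100·R/F = 100·2172.7/729.9 = 297.67 %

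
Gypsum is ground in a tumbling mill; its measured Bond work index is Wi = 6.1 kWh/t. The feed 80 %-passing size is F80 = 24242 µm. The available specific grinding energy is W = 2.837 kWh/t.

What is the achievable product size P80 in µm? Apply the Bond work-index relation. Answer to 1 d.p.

W = 10 Wi (P80^-0.5 − F80^-0.5)
⇒ 1/√P80 = W/(10·Wi) + 1/√F80
  = 2.8370/(10·6.1) + 1/√24242 = 0.046508 + 0.006423 = 0.052931
P80 = (1/0.052931)² = 18.8926² = 356.93 µm

P80 = 356.9 µm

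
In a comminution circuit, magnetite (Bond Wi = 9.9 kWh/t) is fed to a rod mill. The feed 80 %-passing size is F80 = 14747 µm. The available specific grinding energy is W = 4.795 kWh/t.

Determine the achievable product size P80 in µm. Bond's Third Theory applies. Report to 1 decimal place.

W = 10·Wi·(P80^(-½) − F80^(-½))
P80^-0.5 = F80^-0.5 + W/(10 Wi)
  = 4.7950/(10·9.9) + 1/√14747 = 0.048434 + 0.008235 = 0.056669
P80 = (1/0.056669)² = 17.6463² = 311.39 µm

P80 = 311.4 µm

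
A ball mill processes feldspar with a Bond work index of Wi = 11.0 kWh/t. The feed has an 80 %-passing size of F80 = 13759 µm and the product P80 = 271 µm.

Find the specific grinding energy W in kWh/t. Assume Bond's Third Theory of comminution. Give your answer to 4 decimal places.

W = 10·Wi·(P80^(-½) − F80^(-½))
1/√271 = 0.060746;  1/√13759 = 0.008525
W = 10·11.0·(0.060746 − 0.008525) = 5.7442 kWh/t

W = 5.7442 kWh/t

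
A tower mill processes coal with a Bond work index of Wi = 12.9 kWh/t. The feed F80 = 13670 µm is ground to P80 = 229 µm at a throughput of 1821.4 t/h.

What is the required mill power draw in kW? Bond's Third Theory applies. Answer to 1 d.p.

P = 13517.0 kW

W_Bond = 10·Wi·(1/√P₈₀ − 1/√F₈₀)
W = 10·12.9·(1/√229 − 1/√13670) = 10·12.9·(0.057529) = 7.4212 kWh/t
P_mill = W·ṁ = 7.4212·1821.4 = 13517.0 kW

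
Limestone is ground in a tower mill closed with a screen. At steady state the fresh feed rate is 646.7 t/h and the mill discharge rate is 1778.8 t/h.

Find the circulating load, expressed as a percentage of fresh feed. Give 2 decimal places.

CL = 175.06 %

Steady state: M = F + R.
R = M − F = 1778.8 − 646.7 = 1132.1 t/h
CL = 100·R/F = 100·1132.1/646.7 = 175.06 %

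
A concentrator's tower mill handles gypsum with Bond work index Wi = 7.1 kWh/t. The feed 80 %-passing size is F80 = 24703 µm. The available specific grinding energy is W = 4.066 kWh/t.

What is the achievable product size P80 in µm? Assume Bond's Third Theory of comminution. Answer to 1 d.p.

P80 = 247.0 µm

W_Bond = 10·Wi·(1/√P₈₀ − 1/√F₈₀)
⇒ 1/√P80 = W/(10 Wi) + 1/√F80
  = 4.0660/(10·7.1) + 1/√24703 = 0.057268 + 0.006362 = 0.063630
P80 = (1/0.063630)² = 15.7158² = 246.99 µm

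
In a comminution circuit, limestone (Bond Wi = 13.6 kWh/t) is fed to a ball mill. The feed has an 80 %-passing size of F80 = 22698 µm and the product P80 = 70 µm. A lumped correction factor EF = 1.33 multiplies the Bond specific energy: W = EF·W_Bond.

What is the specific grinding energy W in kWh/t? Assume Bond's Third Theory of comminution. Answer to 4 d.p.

W = 20.4187 kWh/t

W = 10 Wi (P80^-0.5 − F80^-0.5)
1/√70 = 0.119523;  1/√22698 = 0.006638
W = 10·13.6·(0.119523 − 0.006638) = 15.3524 kWh/t
Apply correction: 15.3524 × 1.33 = 20.4187 kWh/t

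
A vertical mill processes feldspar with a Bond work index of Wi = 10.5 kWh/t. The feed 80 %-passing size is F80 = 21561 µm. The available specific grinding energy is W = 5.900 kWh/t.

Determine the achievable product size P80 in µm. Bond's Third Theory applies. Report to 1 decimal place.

W = 10 Wi / √P80 − 10 Wi / √F80
P80^-0.5 = F80^-0.5 + W/(10 Wi)
  = 5.9000/(10·10.5) + 1/√21561 = 0.056190 + 0.006810 = 0.063001
P80 = (1/0.063001)² = 15.8728² = 251.95 µm

P80 = 251.9 µm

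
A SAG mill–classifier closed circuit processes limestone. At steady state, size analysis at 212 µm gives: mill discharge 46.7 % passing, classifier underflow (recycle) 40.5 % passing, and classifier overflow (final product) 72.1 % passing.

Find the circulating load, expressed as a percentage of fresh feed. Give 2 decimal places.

CL = 409.68 %

Two-product formula at 212 µm:
r = (o − d)/(d − u)
r = (72.1 − 46.7)/(46.7 − 40.5) = 25.4/6.2 = 4.0968
CL = 100·r = 409.68 %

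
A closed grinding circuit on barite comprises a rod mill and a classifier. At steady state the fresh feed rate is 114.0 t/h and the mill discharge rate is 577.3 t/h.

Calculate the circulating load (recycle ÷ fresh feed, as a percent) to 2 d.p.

CL = 406.40 %

M = F + R at steady state, so:
R = M − F = 577.3 − 114.0 = 463.3 t/h
CL = 100·R/F = 100·463.3/114.0 = 406.40 %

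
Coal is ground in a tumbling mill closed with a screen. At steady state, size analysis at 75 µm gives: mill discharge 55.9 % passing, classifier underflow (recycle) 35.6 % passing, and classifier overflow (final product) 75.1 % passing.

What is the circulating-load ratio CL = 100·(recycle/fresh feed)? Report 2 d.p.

CL = 94.58 %

Mass balance on the −75 µm fraction:
r = (o − d)/(d − u)
r = (75.1 − 55.9)/(55.9 − 35.6) = 19.2/20.3 = 0.9458
CL = 100·r = 94.58 %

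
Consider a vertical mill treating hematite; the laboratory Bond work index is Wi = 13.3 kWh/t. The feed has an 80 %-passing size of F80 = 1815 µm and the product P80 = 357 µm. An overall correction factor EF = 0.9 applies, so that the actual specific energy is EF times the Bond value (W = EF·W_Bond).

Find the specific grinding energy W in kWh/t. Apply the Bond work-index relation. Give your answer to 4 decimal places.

W = 3.5255 kWh/t

W = 10 Wi (1/√P80 − 1/√F80)  [Bond]
1/√357 = 0.052926;  1/√1815 = 0.023473
W = 10·13.3·(0.052926 − 0.023473) = 3.9172 kWh/t
W_actual = 0.9 × 3.9172 = 3.5255 kWh/t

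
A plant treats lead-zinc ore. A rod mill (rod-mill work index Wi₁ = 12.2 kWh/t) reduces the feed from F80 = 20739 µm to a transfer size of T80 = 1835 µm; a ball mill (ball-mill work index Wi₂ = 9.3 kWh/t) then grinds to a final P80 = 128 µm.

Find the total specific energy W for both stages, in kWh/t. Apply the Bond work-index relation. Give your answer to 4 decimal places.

Bond:  W = 10 Wi (1/√P − 1/√F)
Stage 1 (20739→1835 µm, Wi₁=12.2): W₁ = 10·12.2·(0.023344 − 0.006944) = 2.0009 kWh/t
Stage 2 (1835→128 µm, Wi₂=9.3): W₂ = 10·9.3·(0.088388 − 0.023344) = 6.0491 kWh/t
W = W₁ + W₂ = 2.0009 + 6.0491 = 8.0499 kWh/t

W = 8.0499 kWh/t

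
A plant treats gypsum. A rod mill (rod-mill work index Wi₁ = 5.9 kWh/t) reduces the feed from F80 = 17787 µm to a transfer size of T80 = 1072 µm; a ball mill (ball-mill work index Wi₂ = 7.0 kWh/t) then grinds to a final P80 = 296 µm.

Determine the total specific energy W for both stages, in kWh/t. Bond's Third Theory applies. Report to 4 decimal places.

W_Bond = 10·Wi·(1/√P₈₀ − 1/√F₈₀)
Stage 1 (17787→1072 µm, Wi₁=5.9): W₁ = 10·5.9·(0.030542 − 0.007498) = 1.3596 kWh/t
Stage 2 (1072→296 µm, Wi₂=7.0): W₂ = 10·7.0·(0.058124 − 0.030542) = 1.9307 kWh/t
W = W₁ + W₂ = 1.3596 + 1.9307 = 3.2903 kWh/t

W = 3.2903 kWh/t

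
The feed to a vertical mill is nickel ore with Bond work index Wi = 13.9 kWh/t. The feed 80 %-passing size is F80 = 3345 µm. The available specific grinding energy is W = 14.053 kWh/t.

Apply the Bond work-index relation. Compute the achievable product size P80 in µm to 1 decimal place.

P80 = 71.3 µm

Bond: W = 10·Wi·(1/√P80 − 1/√F80)
⇒ 1/√P80 = W/(10 Wi) + 1/√F80
  = 14.0530/(10·13.9) + 1/√3345 = 0.101101 + 0.017290 = 0.118391
P80 = (1/0.118391)² = 8.4466² = 71.34 µm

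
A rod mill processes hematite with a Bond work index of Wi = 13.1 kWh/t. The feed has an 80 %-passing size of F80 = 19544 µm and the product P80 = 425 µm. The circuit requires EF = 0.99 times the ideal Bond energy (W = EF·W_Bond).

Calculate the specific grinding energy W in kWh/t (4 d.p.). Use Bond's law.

W = 5.3632 kWh/t

W = 10·Wi·(P80^(-½) − F80^(-½))
1/√425 = 0.048507;  1/√19544 = 0.007153
W = 10·13.1·(0.048507 − 0.007153) = 5.4174 kWh/t
Corrected W = EF·W_Bond = 0.99·5.4174 = 5.3632 kWh/t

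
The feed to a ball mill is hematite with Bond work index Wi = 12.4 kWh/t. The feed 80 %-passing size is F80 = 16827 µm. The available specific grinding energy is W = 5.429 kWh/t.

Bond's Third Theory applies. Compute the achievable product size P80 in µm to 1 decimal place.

W_Bond = 10·Wi·(1/√P₈₀ − 1/√F₈₀)
1/√P80 = 1/√F80 + W/(10·Wi)
  = 5.4290/(10·12.4) + 1/√16827 = 0.043782 + 0.007709 = 0.051491
P80 = (1/0.051491)² = 19.4208² = 377.17 µm

P80 = 377.2 µm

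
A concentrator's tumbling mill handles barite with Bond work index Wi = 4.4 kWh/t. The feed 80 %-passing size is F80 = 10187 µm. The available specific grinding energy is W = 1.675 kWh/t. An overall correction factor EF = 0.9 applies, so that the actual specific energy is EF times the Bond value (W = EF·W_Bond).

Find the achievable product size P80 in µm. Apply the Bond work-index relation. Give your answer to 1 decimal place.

W = 10 Wi (P80^-0.5 − F80^-0.5)
W_Bond = W / EF = 1.675 / 0.9 = 1.8611 kWh/t
1/√P80 = 1/√F80 + W_Bond/(10·Wi)
  = 1.8611/(10·4.4) + 1/√10187 = 0.042298 + 0.009908 = 0.052206
P80 = (1/0.052206)² = 19.1550² = 366.91 µm

P80 = 366.9 µm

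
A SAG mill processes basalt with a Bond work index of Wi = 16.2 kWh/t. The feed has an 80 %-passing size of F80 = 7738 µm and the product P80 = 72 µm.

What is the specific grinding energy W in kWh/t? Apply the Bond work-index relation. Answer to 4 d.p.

Bond:  W = 10 Wi (1/√P − 1/√F)
1/√72 = 0.117851;  1/√7738 = 0.011368
W = 10·16.2·(0.117851 − 0.011368) = 17.2503 kWh/t

W = 17.2503 kWh/t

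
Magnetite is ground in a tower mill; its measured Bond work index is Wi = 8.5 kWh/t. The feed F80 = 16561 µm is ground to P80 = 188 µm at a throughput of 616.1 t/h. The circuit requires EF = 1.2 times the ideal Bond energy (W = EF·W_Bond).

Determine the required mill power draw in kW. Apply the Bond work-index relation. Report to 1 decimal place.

Bond: W = 10·Wi·(1/√P80 − 1/√F80)
W = 10·8.5·(1/√188 − 1/√16561) = 10·8.5·(0.065162) = 5.5388 kWh/t
W_actual = 1.2 × 5.5388 = 6.6465 kWh/t
P_mill = W·ṁ = 6.6465·616.1 = 4094.9 kW

P = 4094.9 kW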